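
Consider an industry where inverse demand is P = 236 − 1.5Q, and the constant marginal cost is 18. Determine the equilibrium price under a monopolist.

P = 127

Monopoly sets MR = MC: 236 − 3Q = 18 ⇒ Q = 218/3, P = 236 − 1.5·218/3 = 127.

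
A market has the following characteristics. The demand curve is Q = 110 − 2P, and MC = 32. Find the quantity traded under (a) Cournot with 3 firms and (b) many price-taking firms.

Cournot: Q = 34.5; Competition: Q = 46

Inverting demand: P = 55 − 0.5Q.
In a 3-firm Cournot equilibrium, symmetry and the first-order condition give q = (55 − 32)/(2) = 11.5. So Q = 34.5 and P = 37.75.
Competitive firms price at marginal cost: P = 32, giving Q = 46.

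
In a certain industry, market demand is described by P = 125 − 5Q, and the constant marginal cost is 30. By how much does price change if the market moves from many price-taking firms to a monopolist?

P rises by 47.5

Competitive firms price at marginal cost: P = 30, giving Q = 19.
The monopolist equates marginal revenue to marginal cost: 125 − 10Q = 30, so Q = 9.5. From demand, P = 77.5.
Change in price: 77.5 − 30 = 47.5.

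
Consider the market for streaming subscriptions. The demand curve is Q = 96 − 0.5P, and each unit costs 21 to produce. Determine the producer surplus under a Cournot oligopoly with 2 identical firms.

PS = 3249

Inverting demand: P = 192 − 2Q.
Cournot with 2 identical firms: the symmetric best-response condition is 192 − 6q = 21. Each firm produces q = 28.5, total output Q = 57, price P = 78.
PS = (78 − 21)·57 = 3249.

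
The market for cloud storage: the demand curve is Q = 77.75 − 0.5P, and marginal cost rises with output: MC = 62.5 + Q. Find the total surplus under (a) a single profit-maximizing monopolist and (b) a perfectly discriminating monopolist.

Inverting demand: P = 155.5 − 2Q.
The monopolist equates marginal revenue to marginal cost: 155.5 − 4Q = 62.5 + Q, so Q = 18.6. From demand, P = 118.3.
CS = ½·(155.5 − 118.3)·18.6 = 345.96; PS = (118.3·18.6 − 62.5·18.6 − ½·1·18.6²) = 864.9; TS = 1210.86.
With perfect price discrimination, output is the efficient level Q = 31 (where demand meets MC), but every buyer pays their willingness to pay: CS = 0 and PS = total surplus.
TS = 1441.5 (equal to competitive TS).

Monopoly: TS = 1210.86; Perfect PD: TS = 1441.5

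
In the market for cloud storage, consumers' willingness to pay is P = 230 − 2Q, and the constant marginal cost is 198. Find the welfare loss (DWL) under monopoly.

Competitive firms price at marginal cost: P = 198, giving Q = 16.
The monopolist equates marginal revenue to marginal cost: 230 − 4Q = 198, so Q = 8. From demand, P = 214.
DWL is the triangle between Q = 8 and Q = 16: ½·(16 − 8)·(214 − 198) = 64.

DWL = 64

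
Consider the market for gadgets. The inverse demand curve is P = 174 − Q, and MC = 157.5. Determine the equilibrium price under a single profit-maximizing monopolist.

Monopoly sets MR = MC: 174 − 2Q = 157.5 ⇒ Q = 8.25, P = 174 − 8.25 = 165.75.

P = 165.75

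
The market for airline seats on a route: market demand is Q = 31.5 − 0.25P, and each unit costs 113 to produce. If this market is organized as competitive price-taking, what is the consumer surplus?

Inverting demand: P = 126 − 4Q.
Under competition P = MC = 113, so Q = (126 − 113)/4 = 3.25.
CS = ½·(126 − 113)·3.25 = 21.125.

CS = 21.125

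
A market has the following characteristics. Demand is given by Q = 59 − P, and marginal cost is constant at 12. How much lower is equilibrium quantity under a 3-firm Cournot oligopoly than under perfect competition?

Inverting demand: P = 59 − Q.
Competitive firms price at marginal cost: P = 12, giving Q = 47.
With 3 symmetric Cournot firms, each firm's FOC gives 59 − 4q = 12, so q = 11.75, Q = 3·11.75 = 35.25, and P = 23.75.
Change in equilibrium quantity: 35.25 − 47 = −11.75.

Equilibrium quantity falls by 11.75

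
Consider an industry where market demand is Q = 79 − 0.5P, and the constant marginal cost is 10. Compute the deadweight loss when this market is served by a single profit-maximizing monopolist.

Inverting demand: P = 158 − 2Q.
Competitive firms price at marginal cost: P = 10, giving Q = 74.
Monopoly sets MR = MC: 158 − 4Q = 10 ⇒ Q = 37, P = 158 − 2·37 = 84.
DWL is the triangle between Q = 37 and Q = 74: ½·(74 − 37)·(84 − 10) = 1369.

DWL = 1369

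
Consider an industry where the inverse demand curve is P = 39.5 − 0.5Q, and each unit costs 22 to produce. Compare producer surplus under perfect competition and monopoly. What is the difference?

Perfect competition: P = MC = 22, so 39.5 − 0.5Q = 22 and Q = 35.
PS = (22 − 22)·35 = 0.
A monopolist chooses Q where MR = MC. MR = 39.5 − Q; setting this equal to 22 gives Q = 17.5 and P = 30.75.
PS = (30.75 − 22)·17.5 = 153.125.
Change in producer surplus: 153.125 − 0 = 153.125.

Producer surplus rises by 153.125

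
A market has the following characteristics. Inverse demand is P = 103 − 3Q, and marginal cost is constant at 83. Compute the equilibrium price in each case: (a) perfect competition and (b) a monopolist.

Under competition P = MC = 83, so Q = (103 − 83)/3 = 20/3.
Monopoly sets MR = MC: 103 − 6Q = 83 ⇒ Q = 10/3, P = 103 − 3·10/3 = 93.

Competition: P = 83; Monopoly: P = 93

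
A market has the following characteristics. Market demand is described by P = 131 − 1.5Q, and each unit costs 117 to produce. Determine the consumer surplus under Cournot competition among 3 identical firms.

Cournot with 3 identical firms: the symmetric best-response condition is 131 − 6q = 117. Each firm produces q = 7/3, total output Q = 7, price P = 120.5.
CS = ½·(131 − 120.5)·7 = 36.75.

CS = 36.75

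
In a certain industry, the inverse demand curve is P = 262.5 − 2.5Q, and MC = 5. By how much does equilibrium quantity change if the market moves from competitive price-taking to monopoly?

Perfect competition: P = MC = 5, so 262.5 − 2.5Q = 5 and Q = 103.
Monopoly sets MR = MC: 262.5 − 5Q = 5 ⇒ Q = 51.5, P = 262.5 − 2.5·51.5 = 133.75.
Change in equilibrium quantity: 51.5 − 103 = −51.5.

Equilibrium quantity falls by 51.5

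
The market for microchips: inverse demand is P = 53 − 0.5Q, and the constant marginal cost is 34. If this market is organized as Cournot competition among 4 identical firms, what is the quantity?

In a 4-firm Cournot equilibrium, symmetry and the first-order condition give q = (53 − 34)/(2.5) = 7.6. So Q = 30.4 and P = 37.8.

Q = 30.4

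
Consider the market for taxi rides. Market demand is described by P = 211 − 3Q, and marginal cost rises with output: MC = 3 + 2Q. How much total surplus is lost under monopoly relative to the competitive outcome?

Competitive equilibrium sets price equal to marginal cost: 211 − 3Q = 3 + 2Q, so Q = 41.6 and P = 86.2.
Monopoly sets MR = MC: 211 − 6Q = 3 + 2Q ⇒ Q = 26, P = 211 − 3·26 = 133.
CS = ½·(211 − 86.2)·41.6 = 2595.84; PS = (86.2·41.6 − 3·41.6 − ½·2·41.6²) = 1730.56; TS = 4326.4.
CS = ½·(211 − 133)·26 = 1014; PS = (133·26 − 3·26 − ½·2·26²) = 2704; TS = 3718.
DWL = 4326.4 − 3718 = 608.4.

DWL = 608.4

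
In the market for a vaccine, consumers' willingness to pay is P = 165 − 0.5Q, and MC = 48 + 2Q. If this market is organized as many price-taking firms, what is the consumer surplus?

Under competition P = MC: 165 − 0.5Q = 48 + 2Q ⇒ Q = 46.8, P = 141.6.
CS = ½·(165 − 141.6)·46.8 = 547.56.

CS = 547.56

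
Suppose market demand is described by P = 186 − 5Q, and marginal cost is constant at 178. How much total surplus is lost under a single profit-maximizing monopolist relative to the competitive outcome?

Perfect competition: P = MC = 178, so 186 − 5Q = 178 and Q = 1.6.
The monopolist equates marginal revenue to marginal cost: 186 − 10Q = 178, so Q = 0.8. From demand, P = 182.
DWL is the triangle between Q = 0.8 and Q = 1.6: ½·(1.6 − 0.8)·(182 − 178) = 1.6.

DWL = 1.6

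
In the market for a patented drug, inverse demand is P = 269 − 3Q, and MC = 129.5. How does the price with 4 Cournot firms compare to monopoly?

In a 4-firm Cournot equilibrium, symmetry and the first-order condition give q = (269 − 129.5)/(15) = 9.3. So Q = 37.2 and P = 157.4.
The monopolist equates marginal revenue to marginal cost: 269 − 6Q = 129.5, so Q = 23.25. From demand, P = 199.25.

Cournot: P = 157.4; Monopoly: P = 199.25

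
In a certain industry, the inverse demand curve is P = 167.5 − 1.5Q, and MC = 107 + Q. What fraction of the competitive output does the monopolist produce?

A monopolist chooses Q where MR = MC. MR = 167.5 − 3Q; setting this equal to 107 + Q gives Q = 15.125 and P = 2317/16.
Competitive equilibrium sets price equal to marginal cost: 167.5 − 1.5Q = 107 + Q, so Q = 24.2 and P = 131.2.
Ratio Q_m/Q_c = 15.125/24.2 = 0.625.

Q_m/Q_c = 0.625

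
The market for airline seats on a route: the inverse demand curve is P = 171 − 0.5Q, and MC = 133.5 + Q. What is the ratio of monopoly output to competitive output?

Q_m/Q_c = 0.75

Monopoly sets MR = MC: 171 − Q = 133.5 + Q ⇒ Q = 18.75, P = 171 − 0.5·18.75 = 161.625.
Under competition P = MC: 171 − 0.5Q = 133.5 + Q ⇒ Q = 25, P = 158.5.
Ratio Q_m/Q_c = 18.75/25 = 0.75.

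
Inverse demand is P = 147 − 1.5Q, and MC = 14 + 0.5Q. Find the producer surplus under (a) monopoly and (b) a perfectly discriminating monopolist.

A monopolist chooses Q where MR = MC. MR = 147 − 3Q; setting this equal to 14 + 0.5Q gives Q = 38 and P = 90.
PS = P·Q − VC(Q) = 90·38 − (14·38 + ½·0.5·38²) = 2527.
Under first-degree price discrimination the firm charges each unit its demand price and produces up to where P = MC, i.e. Q = 66.5. Consumer surplus is zero; producer surplus equals total surplus.
PS = ½·(147 − 14)·66.5 = 4422.25.

Monopoly: PS = 2527; Perfect PD: PS = 4422.25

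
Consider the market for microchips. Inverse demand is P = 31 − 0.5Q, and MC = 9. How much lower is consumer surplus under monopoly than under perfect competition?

Under competition P = MC = 9, so Q = (31 − 9)/0.5 = 44.
CS = ½·(31 − 9)·44 = 484.
The monopolist equates marginal revenue to marginal cost: 31 − Q = 9, so Q = 22. From demand, P = 20.
CS = ½·(31 − 20)·22 = 121.
Change in consumer surplus: 121 − 484 = −363.

CS falls by 363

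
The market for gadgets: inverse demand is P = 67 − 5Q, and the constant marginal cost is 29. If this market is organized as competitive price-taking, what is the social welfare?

Competitive firms price at marginal cost: P = 29, giving Q = 7.6.
CS = ½·(67 − 29)·7.6 = 144.4; PS = (29 − 29)·7.6 = 0; TS = 144.4.

TS = 144.4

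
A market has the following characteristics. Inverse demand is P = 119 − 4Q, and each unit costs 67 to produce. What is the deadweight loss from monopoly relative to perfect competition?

Perfect competition: P = MC = 67, so 119 − 4Q = 67 and Q = 13.
A monopolist chooses Q where MR = MC. MR = 119 − 8Q; setting this equal to 67 gives Q = 6.5 and P = 93.
DWL is the triangle between Q = 6.5 and Q = 13: ½·(13 − 6.5)·(93 − 67) = 84.5.

DWL = 84.5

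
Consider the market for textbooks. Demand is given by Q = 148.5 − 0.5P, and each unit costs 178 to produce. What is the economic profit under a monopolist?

Profit = 1770.125

Inverting demand: P = 297 − 2Q.
A monopolist chooses Q where MR = MC. MR = 297 − 4Q; setting this equal to 178 gives Q = 29.75 and P = 237.5.
Profit = (237.5 − 178)·29.75 = 1770.125.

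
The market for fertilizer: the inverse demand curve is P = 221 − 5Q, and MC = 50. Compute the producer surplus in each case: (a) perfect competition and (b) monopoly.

Competitive firms price at marginal cost: P = 50, giving Q = 34.2.
PS = (50 − 50)·34.2 = 0.
The monopolist equates marginal revenue to marginal cost: 221 − 10Q = 50, so Q = 17.1. From demand, P = 135.5.
PS = (135.5 − 50)·17.1 = 1462.05.

Competition: PS = 0; Monopoly: PS = 1462.05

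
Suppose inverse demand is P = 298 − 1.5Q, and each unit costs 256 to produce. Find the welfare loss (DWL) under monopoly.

DWL = 147

Competitive firms price at marginal cost: P = 256, giving Q = 28.
Monopoly sets MR = MC: 298 − 3Q = 256 ⇒ Q = 14, P = 298 − 1.5·14 = 277.
DWL is the triangle between Q = 14 and Q = 28: ½·(28 − 14)·(277 − 256) = 147.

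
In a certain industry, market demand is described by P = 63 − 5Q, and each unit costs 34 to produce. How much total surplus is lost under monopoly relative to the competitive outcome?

DWL = 21.025

Under competition P = MC = 34, so Q = (63 − 34)/5 = 5.8.
Monopoly sets MR = MC: 63 − 10Q = 34 ⇒ Q = 2.9, P = 63 − 5·2.9 = 48.5.
DWL is the triangle between Q = 2.9 and Q = 5.8: ½·(5.8 − 2.9)·(48.5 − 34) = 21.025.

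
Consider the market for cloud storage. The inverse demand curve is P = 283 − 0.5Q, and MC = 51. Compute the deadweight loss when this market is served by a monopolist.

Competitive firms price at marginal cost: P = 51, giving Q = 464.
A monopolist chooses Q where MR = MC. MR = 283 − Q; setting this equal to 51 gives Q = 232 and P = 167.
DWL is the triangle between Q = 232 and Q = 464: ½·(464 − 232)·(167 − 51) = 13456.

DWL = 13456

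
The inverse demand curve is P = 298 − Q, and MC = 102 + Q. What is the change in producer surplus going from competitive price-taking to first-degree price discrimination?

Under competition P = MC: 298 − Q = 102 + Q ⇒ Q = 98, P = 200.
PS = P·Q − VC(Q) = 200·98 − (102·98 + ½·1·98²) = 4802.
Under first-degree price discrimination the firm charges each unit its demand price and produces up to where P = MC, i.e. Q = 98. Consumer surplus is zero; producer surplus equals total surplus.
PS = ½·(298 − 102)·98 = 9604.
Change in producer surplus: 9604 − 4802 = 4802.

PS rises by 4802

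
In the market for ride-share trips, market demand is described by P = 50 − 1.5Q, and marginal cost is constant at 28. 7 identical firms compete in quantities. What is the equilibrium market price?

P = 30.75

In a 7-firm Cournot equilibrium, symmetry and the first-order condition give q = (50 − 28)/(12) = 11/6. So Q = 77/6 and P = 30.75.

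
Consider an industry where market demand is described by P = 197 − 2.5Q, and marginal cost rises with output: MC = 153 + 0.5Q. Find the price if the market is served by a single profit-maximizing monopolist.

P = 177

A monopolist chooses Q where MR = MC. MR = 197 − 5Q; setting this equal to 153 + 0.5Q gives Q = 8 and P = 177.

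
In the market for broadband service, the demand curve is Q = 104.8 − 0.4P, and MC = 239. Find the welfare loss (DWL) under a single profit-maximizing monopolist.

DWL = 26.45

Inverting demand: P = 262 − 2.5Q.
Competitive firms price at marginal cost: P = 239, giving Q = 9.2.
The monopolist equates marginal revenue to marginal cost: 262 − 5Q = 239, so Q = 4.6. From demand, P = 250.5.
DWL is the triangle between Q = 4.6 and Q = 9.2: ½·(9.2 − 4.6)·(250.5 − 239) = 26.45.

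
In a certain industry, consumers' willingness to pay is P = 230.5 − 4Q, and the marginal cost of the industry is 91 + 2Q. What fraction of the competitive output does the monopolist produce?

Q_m/Q_c = 0.6

Monopoly sets MR = MC: 230.5 − 8Q = 91 + 2Q ⇒ Q = 13.95, P = 230.5 − 4·13.95 = 174.7.
Competitive equilibrium sets price equal to marginal cost: 230.5 − 4Q = 91 + 2Q, so Q = 23.25 and P = 137.5.
Ratio Q_m/Q_c = 13.95/23.25 = 0.6.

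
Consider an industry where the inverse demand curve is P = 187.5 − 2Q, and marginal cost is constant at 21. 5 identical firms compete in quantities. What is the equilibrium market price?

In a 5-firm Cournot equilibrium, symmetry and the first-order condition give q = (187.5 − 21)/(12) = 13.875. So Q = 69.375 and P = 48.75.

P = 48.75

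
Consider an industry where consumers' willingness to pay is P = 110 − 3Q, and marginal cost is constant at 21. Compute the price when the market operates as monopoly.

Monopoly sets MR = MC: 110 − 6Q = 21 ⇒ Q = 89/6, P = 110 − 3·89/6 = 65.5.

P = 65.5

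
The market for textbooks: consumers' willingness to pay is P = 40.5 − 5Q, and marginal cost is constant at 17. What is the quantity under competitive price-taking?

Competitive firms price at marginal cost: P = 17, giving Q = 4.7.

Q = 4.7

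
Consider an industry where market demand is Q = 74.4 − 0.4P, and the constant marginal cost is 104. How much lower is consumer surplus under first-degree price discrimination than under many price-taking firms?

Consumer surplus falls by 1344.8

Inverting demand: P = 186 − 2.5Q.
Perfect competition: P = MC = 104, so 186 − 2.5Q = 104 and Q = 32.8.
CS = ½·(186 − 104)·32.8 = 1344.8.
Under first-degree price discrimination the firm charges each unit its demand price and produces up to where P = MC, i.e. Q = 32.8. Consumer surplus is zero; producer surplus equals total surplus.
CS = 0.
Change in consumer surplus: 0 − 1344.8 = −1344.8.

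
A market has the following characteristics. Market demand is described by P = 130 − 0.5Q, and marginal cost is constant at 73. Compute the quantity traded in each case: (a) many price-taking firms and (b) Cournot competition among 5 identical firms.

Competition: Q = 114; Cournot: Q = 95

Competitive firms price at marginal cost: P = 73, giving Q = 114.
In a 5-firm Cournot equilibrium, symmetry and the first-order condition give q = (130 − 73)/(3) = 19. So Q = 95 and P = 82.5.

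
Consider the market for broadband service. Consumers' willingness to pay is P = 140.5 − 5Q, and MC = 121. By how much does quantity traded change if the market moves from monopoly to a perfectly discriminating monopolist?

Q rises by 1.95

Monopoly sets MR = MC: 140.5 − 10Q = 121 ⇒ Q = 1.95, P = 140.5 − 5·1.95 = 130.75.
A perfectly discriminating monopolist sells every unit with P(Q) ≥ MC(Q), so output equals the competitive quantity Q = 3.9. Each buyer pays their reservation price, so CS = 0 and the firm captures all surplus.
Change in quantity traded: 3.9 − 1.95 = 1.95.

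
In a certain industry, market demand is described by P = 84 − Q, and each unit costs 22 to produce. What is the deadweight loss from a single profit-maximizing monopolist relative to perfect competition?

Under competition P = MC = 22, so Q = (84 − 22)/1 = 62.
Monopoly sets MR = MC: 84 − 2Q = 22 ⇒ Q = 31, P = 84 − 31 = 53.
DWL is the triangle between Q = 31 and Q = 62: ½·(62 − 31)·(53 − 22) = 480.5.

DWL = 480.5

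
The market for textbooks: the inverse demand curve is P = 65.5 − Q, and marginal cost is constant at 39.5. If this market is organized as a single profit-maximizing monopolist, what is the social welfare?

TS = 253.5

A monopolist chooses Q where MR = MC. MR = 65.5 − 2Q; setting this equal to 39.5 gives Q = 13 and P = 52.5.
CS = ½·(65.5 − 52.5)·13 = 84.5; PS = (52.5 − 39.5)·13 = 169; TS = 253.5.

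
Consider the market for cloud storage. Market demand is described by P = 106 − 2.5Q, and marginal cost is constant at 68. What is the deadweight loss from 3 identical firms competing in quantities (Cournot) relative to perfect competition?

DWL = 18.05

Under competition P = MC = 68, so Q = (106 − 68)/2.5 = 15.2.
Cournot with 3 identical firms: the symmetric best-response condition is 106 − 10q = 68. Each firm produces q = 3.8, total output Q = 11.4, price P = 77.5.
DWL is the triangle between Q = 11.4 and Q = 15.2: ½·(15.2 − 11.4)·(77.5 − 68) = 18.05.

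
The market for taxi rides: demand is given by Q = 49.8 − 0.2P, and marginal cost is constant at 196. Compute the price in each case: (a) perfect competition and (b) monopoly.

Inverting demand: P = 249 − 5Q.
Perfect competition: P = MC = 196, so 249 − 5Q = 196 and Q = 10.6.
The monopolist equates marginal revenue to marginal cost: 249 − 10Q = 196, so Q = 5.3. From demand, P = 222.5.

Competition: P = 196; Monopoly: P = 222.5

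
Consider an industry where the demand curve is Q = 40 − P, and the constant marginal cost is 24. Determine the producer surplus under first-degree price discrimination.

Inverting demand: P = 40 − Q.
A perfectly discriminating monopolist sells every unit with P(Q) ≥ MC(Q), so output equals the competitive quantity Q = 16. Each buyer pays their reservation price, so CS = 0 and the firm captures all surplus.
PS = ½·(40 − 24)·16 = 128.

PS = 128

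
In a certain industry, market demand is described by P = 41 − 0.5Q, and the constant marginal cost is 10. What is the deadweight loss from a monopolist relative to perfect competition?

Perfect competition: P = MC = 10, so 41 − 0.5Q = 10 and Q = 62.
The monopolist equates marginal revenue to marginal cost: 41 − Q = 10, so Q = 31. From demand, P = 25.5.
DWL is the triangle between Q = 31 and Q = 62: ½·(62 − 31)·(25.5 − 10) = 240.25.

DWL = 240.25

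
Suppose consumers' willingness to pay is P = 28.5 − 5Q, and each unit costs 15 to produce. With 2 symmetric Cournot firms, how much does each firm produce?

q_i = 0.9

In a 2-firm Cournot equilibrium, symmetry and the first-order condition give q = (28.5 − 15)/(15) = 0.9. So Q = 1.8 and P = 19.5.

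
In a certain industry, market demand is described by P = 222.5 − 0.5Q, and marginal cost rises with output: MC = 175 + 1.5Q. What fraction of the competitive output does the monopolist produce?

The monopolist equates marginal revenue to marginal cost: 222.5 − Q = 175 + 1.5Q, so Q = 19. From demand, P = 213.
Competitive equilibrium sets price equal to marginal cost: 222.5 − 0.5Q = 175 + 1.5Q, so Q = 23.75 and P = 210.625.
Ratio Q_m/Q_c = 19/23.75 = 0.8.

Q_m/Q_c = 0.8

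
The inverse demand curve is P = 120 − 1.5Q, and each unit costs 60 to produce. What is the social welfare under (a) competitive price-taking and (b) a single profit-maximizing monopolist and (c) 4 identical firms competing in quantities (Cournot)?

Competition: TS = 1200; Monopoly: TS = 900; Cournot: TS = 1152

Competitive firms price at marginal cost: P = 60, giving Q = 40.
CS = ½·(120 − 60)·40 = 1200; PS = (60 − 60)·40 = 0; TS = 1200.
A monopolist chooses Q where MR = MC. MR = 120 − 3Q; setting this equal to 60 gives Q = 20 and P = 90.
CS = ½·(120 − 90)·20 = 300; PS = (90 − 60)·20 = 600; TS = 900.
Cournot with 4 identical firms: the symmetric best-response condition is 120 − 7.5q = 60. Each firm produces q = 8, total output Q = 32, price P = 72.
CS = ½·(120 − 72)·32 = 768; PS = (72 − 60)·32 = 384; TS = 1152.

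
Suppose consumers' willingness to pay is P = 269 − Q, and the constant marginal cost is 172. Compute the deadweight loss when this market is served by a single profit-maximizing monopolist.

Perfect competition: P = MC = 172, so 269 − Q = 172 and Q = 97.
A monopolist chooses Q where MR = MC. MR = 269 − 2Q; setting this equal to 172 gives Q = 48.5 and P = 220.5.
DWL is the triangle between Q = 48.5 and Q = 97: ½·(97 − 48.5)·(220.5 − 172) = 1176.125.

DWL = 1176.125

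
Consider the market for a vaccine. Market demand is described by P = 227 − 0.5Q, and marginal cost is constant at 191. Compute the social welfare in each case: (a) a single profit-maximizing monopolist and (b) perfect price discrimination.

Monopoly sets MR = MC: 227 − Q = 191 ⇒ Q = 36, P = 227 − 0.5·36 = 209.
CS = ½·(227 − 209)·36 = 324; PS = (209 − 191)·36 = 648; TS = 972.
Under first-degree price discrimination the firm charges each unit its demand price and produces up to where P = MC, i.e. Q = 72. Consumer surplus is zero; producer surplus equals total surplus.
TS = 1296 (equal to competitive TS).

Monopoly: TS = 972; Perfect PD: TS = 1296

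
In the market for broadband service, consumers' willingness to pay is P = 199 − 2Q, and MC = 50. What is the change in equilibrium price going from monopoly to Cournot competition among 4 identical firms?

P falls by 44.7

The monopolist equates marginal revenue to marginal cost: 199 − 4Q = 50, so Q = 37.25. From demand, P = 124.5.
With 4 symmetric Cournot firms, each firm's FOC gives 199 − 10q = 50, so q = 14.9, Q = 4·14.9 = 59.6, and P = 79.8.
Change in equilibrium price: 79.8 − 124.5 = −44.7.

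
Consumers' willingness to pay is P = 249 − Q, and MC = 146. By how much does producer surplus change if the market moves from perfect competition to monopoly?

PS rises by 2652.25

Competitive firms price at marginal cost: P = 146, giving Q = 103.
PS = (146 − 146)·103 = 0.
A monopolist chooses Q where MR = MC. MR = 249 − 2Q; setting this equal to 146 gives Q = 51.5 and P = 197.5.
PS = (197.5 − 146)·51.5 = 2652.25.
Change in producer surplus: 2652.25 − 0 = 2652.25.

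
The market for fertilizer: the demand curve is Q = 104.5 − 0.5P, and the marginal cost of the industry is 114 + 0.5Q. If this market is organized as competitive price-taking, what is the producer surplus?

Inverting demand: P = 209 − 2Q.
Competitive equilibrium sets price equal to marginal cost: 209 − 2Q = 114 + 0.5Q, so Q = 38 and P = 133.
PS = P·Q − VC(Q) = 133·38 − (114·38 + ½·0.5·38²) = 361.

PS = 361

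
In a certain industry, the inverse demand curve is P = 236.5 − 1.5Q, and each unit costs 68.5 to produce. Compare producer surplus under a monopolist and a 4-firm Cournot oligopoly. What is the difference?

Monopoly sets MR = MC: 236.5 − 3Q = 68.5 ⇒ Q = 56, P = 236.5 − 1.5·56 = 152.5.
PS = (152.5 − 68.5)·56 = 4704.
Cournot with 4 identical firms: the symmetric best-response condition is 236.5 − 7.5q = 68.5. Each firm produces q = 22.4, total output Q = 89.6, price P = 102.1.
PS = (102.1 − 68.5)·89.6 = 3010.56.
Change in producer surplus: 3010.56 − 4704 = −1693.44.

Producer surplus falls by 1693.44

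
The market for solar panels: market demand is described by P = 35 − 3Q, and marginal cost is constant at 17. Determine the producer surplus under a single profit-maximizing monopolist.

The monopolist equates marginal revenue to marginal cost: 35 − 6Q = 17, so Q = 3. From demand, P = 26.
PS = (26 − 17)·3 = 27.

PS = 27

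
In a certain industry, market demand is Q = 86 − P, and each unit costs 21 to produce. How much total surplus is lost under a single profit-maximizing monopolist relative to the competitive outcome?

Inverting demand: P = 86 − Q.
Competitive firms price at marginal cost: P = 21, giving Q = 65.
The monopolist equates marginal revenue to marginal cost: 86 − 2Q = 21, so Q = 32.5. From demand, P = 53.5.
DWL is the triangle between Q = 32.5 and Q = 65: ½·(65 − 32.5)·(53.5 − 21) = 528.125.

DWL = 528.125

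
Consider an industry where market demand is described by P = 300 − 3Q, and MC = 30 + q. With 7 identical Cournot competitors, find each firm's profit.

With 7 symmetric Cournot firms, each firm's FOC gives 300 − 24q = 30 + q, so q = 10.8, Q = 7·10.8 = 75.6, and P = 73.2.
Each firm's profit = 73.2·10.8 − (30·10.8 + ½·1·10.8²) = 408.24.

π_i = 408.24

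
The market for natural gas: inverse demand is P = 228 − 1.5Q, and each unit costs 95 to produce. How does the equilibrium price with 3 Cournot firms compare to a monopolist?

In a 3-firm Cournot equilibrium, symmetry and the first-order condition give q = (228 − 95)/(6) = 133/6. So Q = 66.5 and P = 128.25.
Monopoly sets MR = MC: 228 − 3Q = 95 ⇒ Q = 133/3, P = 228 − 1.5·133/3 = 161.5.

Cournot: P = 128.25; Monopoly: P = 161.5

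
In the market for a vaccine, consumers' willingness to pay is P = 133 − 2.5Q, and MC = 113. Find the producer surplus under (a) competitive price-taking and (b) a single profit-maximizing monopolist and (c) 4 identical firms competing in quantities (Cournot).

Competition: PS = 0; Monopoly: PS = 40; Cournot: PS = 25.6

Under competition P = MC = 113, so Q = (133 − 113)/2.5 = 8.
PS = (113 − 113)·8 = 0.
The monopolist equates marginal revenue to marginal cost: 133 − 5Q = 113, so Q = 4. From demand, P = 123.
PS = (123 − 113)·4 = 40.
Cournot with 4 identical firms: the symmetric best-response condition is 133 − 12.5q = 113. Each firm produces q = 1.6, total output Q = 6.4, price P = 117.
PS = (117 − 113)·6.4 = 25.6.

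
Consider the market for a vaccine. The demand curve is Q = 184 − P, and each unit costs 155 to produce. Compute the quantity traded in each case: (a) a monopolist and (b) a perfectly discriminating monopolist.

Inverting demand: P = 184 − Q.
Monopoly sets MR = MC: 184 − 2Q = 155 ⇒ Q = 14.5, P = 184 − 14.5 = 169.5.
Under first-degree price discrimination the firm charges each unit its demand price and produces up to where P = MC, i.e. Q = 29. Consumer surplus is zero; producer surplus equals total surplus.

Monopoly: Q = 14.5; Perfect PD: Q = 29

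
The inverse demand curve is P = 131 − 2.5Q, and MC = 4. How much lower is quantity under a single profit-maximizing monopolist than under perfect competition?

Q falls by 25.4

Perfect competition: P = MC = 4, so 131 − 2.5Q = 4 and Q = 50.8.
A monopolist chooses Q where MR = MC. MR = 131 − 5Q; setting this equal to 4 gives Q = 25.4 and P = 67.5.
Change in quantity: 25.4 − 50.8 = −25.4.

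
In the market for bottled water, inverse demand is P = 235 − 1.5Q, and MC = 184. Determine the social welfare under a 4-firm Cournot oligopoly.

In a 4-firm Cournot equilibrium, symmetry and the first-order condition give q = (235 − 184)/(7.5) = 6.8. So Q = 27.2 and P = 194.2.
CS = ½·(235 − 194.2)·27.2 = 554.88; PS = (194.2 − 184)·27.2 = 277.44; TS = 832.32.

TS = 832.32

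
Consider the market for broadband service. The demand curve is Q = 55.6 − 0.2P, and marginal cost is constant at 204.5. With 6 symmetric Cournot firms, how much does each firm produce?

q_i = 2.1

Inverting demand: P = 278 − 5Q.
Cournot with 6 identical firms: the symmetric best-response condition is 278 − 35q = 204.5. Each firm produces q = 2.1, total output Q = 12.6, price P = 215.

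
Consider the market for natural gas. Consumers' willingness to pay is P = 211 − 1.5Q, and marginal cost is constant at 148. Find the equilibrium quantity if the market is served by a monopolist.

A monopolist chooses Q where MR = MC. MR = 211 − 3Q; setting this equal to 148 gives Q = 21 and P = 179.5.

Q = 21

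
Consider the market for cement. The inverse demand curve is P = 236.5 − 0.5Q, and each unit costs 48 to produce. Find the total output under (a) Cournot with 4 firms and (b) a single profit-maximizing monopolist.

With 4 symmetric Cournot firms, each firm's FOC gives 236.5 − 2.5q = 48, so q = 75.4, Q = 4·75.4 = 301.6, and P = 85.7.
Monopoly sets MR = MC: 236.5 − Q = 48 ⇒ Q = 188.5, P = 236.5 − 0.5·188.5 = 142.25.

Cournot: Q = 301.6; Monopoly: Q = 188.5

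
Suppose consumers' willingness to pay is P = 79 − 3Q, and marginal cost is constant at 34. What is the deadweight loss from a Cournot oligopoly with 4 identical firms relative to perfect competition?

Perfect competition: P = MC = 34, so 79 − 3Q = 34 and Q = 15.
Cournot with 4 identical firms: the symmetric best-response condition is 79 − 15q = 34. Each firm produces q = 3, total output Q = 12, price P = 43.
DWL is the triangle between Q = 12 and Q = 15: ½·(15 − 12)·(43 − 34) = 13.5.

DWL = 13.5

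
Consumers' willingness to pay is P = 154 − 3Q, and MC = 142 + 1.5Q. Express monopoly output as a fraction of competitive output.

Q_m/Q_c = 0.6

A monopolist chooses Q where MR = MC. MR = 154 − 6Q; setting this equal to 142 + 1.5Q gives Q = 1.6 and P = 149.2.
Competitive equilibrium sets price equal to marginal cost: 154 − 3Q = 142 + 1.5Q, so Q = 8/3 and P = 146.
Ratio Q_m/Q_c = 1.6/(8/3) = 0.6.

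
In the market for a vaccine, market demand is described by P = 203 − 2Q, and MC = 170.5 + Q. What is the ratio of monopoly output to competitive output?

Q_m/Q_c = 0.6

A monopolist chooses Q where MR = MC. MR = 203 − 4Q; setting this equal to 170.5 + Q gives Q = 6.5 and P = 190.
Competitive equilibrium sets price equal to marginal cost: 203 − 2Q = 170.5 + Q, so Q = 65/6 and P = 544/3.
Ratio Q_m/Q_c = 6.5/(65/6) = 0.6.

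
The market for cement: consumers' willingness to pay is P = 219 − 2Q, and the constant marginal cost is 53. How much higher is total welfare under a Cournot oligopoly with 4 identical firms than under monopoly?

Monopoly sets MR = MC: 219 − 4Q = 53 ⇒ Q = 41.5, P = 219 − 2·41.5 = 136.
CS = ½·(219 − 136)·41.5 = 1722.25; PS = (136 − 53)·41.5 = 3444.5; TS = 5166.75.
With 4 symmetric Cournot firms, each firm's FOC gives 219 − 10q = 53, so q = 16.6, Q = 4·16.6 = 66.4, and P = 86.2.
CS = ½·(219 − 86.2)·66.4 = 4408.96; PS = (86.2 − 53)·66.4 = 2204.48; TS = 6613.44.
Change in total welfare: 6613.44 − 5166.75 = 1446.69.

TS rises by 1446.69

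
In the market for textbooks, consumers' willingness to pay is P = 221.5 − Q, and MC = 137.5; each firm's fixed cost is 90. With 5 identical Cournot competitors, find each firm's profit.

π_i = 106

With 5 symmetric Cournot firms, each firm's FOC gives 221.5 − 6q = 137.5, so q = 14, Q = 5·14 = 70, and P = 151.5.
Each firm's profit = (151.5 − 137.5)·14 − 90 = 106.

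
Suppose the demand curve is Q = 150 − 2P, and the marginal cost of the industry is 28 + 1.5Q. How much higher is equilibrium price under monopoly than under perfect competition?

Inverting demand: P = 75 − 0.5Q.
Under competition P = MC: 75 − 0.5Q = 28 + 1.5Q ⇒ Q = 23.5, P = 63.25.
A monopolist chooses Q where MR = MC. MR = 75 − Q; setting this equal to 28 + 1.5Q gives Q = 18.8 and P = 65.6.
Change in equilibrium price: 65.6 − 63.25 = 2.35.

P rises by 2.35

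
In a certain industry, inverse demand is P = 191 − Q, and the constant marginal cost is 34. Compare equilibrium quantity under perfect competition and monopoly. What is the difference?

Equilibrium quantity falls by 78.5

Perfect competition: P = MC = 34, so 191 − Q = 34 and Q = 157.
A monopolist chooses Q where MR = MC. MR = 191 − 2Q; setting this equal to 34 gives Q = 78.5 and P = 112.5.
Change in equilibrium quantity: 78.5 − 157 = −78.5.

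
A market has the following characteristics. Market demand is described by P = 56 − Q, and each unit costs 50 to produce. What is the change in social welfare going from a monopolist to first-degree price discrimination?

Monopoly sets MR = MC: 56 − 2Q = 50 ⇒ Q = 3, P = 56 − 3 = 53.
CS = ½·(56 − 53)·3 = 4.5; PS = (53 − 50)·3 = 9; TS = 13.5.
Under first-degree price discrimination the firm charges each unit its demand price and produces up to where P = MC, i.e. Q = 6. Consumer surplus is zero; producer surplus equals total surplus.
TS = 18 (equal to competitive TS).
Change in social welfare: 18 − 13.5 = 4.5.

Social welfare rises by 4.5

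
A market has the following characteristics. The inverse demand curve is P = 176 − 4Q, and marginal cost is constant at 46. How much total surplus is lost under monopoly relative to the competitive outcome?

Competitive firms price at marginal cost: P = 46, giving Q = 32.5.
A monopolist chooses Q where MR = MC. MR = 176 − 8Q; setting this equal to 46 gives Q = 16.25 and P = 111.
DWL is the triangle between Q = 16.25 and Q = 32.5: ½·(32.5 − 16.25)·(111 − 46) = 528.125.

DWL = 528.125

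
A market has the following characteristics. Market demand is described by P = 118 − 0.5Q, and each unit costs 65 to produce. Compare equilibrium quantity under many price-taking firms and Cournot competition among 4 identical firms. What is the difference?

Competitive firms price at marginal cost: P = 65, giving Q = 106.
With 4 symmetric Cournot firms, each firm's FOC gives 118 − 2.5q = 65, so q = 21.2, Q = 4·21.2 = 84.8, and P = 75.6.
Change in equilibrium quantity: 84.8 − 106 = −21.2.

Equilibrium quantity falls by 21.2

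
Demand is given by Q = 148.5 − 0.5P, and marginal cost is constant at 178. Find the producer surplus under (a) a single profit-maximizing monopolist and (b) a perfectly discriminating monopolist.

Inverting demand: P = 297 − 2Q.
A monopolist chooses Q where MR = MC. MR = 297 − 4Q; setting this equal to 178 gives Q = 29.75 and P = 237.5.
PS = (237.5 − 178)·29.75 = 1770.125.
With perfect price discrimination, output is the efficient level Q = 59.5 (where demand meets MC), but every buyer pays their willingness to pay: CS = 0 and PS = total surplus.
PS = ½·(297 − 178)·59.5 = 3540.25.

Monopoly: PS = 1770.125; Perfect PD: PS = 3540.25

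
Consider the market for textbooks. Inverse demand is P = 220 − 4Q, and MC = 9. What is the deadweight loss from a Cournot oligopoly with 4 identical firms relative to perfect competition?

DWL = 222.605

Competitive firms price at marginal cost: P = 9, giving Q = 52.75.
With 4 symmetric Cournot firms, each firm's FOC gives 220 − 20q = 9, so q = 10.55, Q = 4·10.55 = 42.2, and P = 51.2.
DWL is the triangle between Q = 42.2 and Q = 52.75: ½·(52.75 − 42.2)·(51.2 − 9) = 222.605.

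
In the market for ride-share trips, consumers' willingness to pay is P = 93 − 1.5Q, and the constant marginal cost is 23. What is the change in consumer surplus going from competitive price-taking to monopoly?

Competitive firms price at marginal cost: P = 23, giving Q = 140/3.
CS = ½·(93 − 23)·140/3 = 4900/3.
Monopoly sets MR = MC: 93 − 3Q = 23 ⇒ Q = 70/3, P = 93 − 1.5·70/3 = 58.
CS = ½·(93 − 58)·70/3 = 1225/3.
Change in consumer surplus: 1225/3 − 4900/3 = −1225.

Consumer surplus falls by 1225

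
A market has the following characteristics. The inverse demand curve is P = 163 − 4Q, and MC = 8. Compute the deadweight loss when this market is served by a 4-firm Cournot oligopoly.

DWL = 120.125

Perfect competition: P = MC = 8, so 163 − 4Q = 8 and Q = 38.75.
Cournot with 4 identical firms: the symmetric best-response condition is 163 − 20q = 8. Each firm produces q = 7.75, total output Q = 31, price P = 39.
DWL is the triangle between Q = 31 and Q = 38.75: ½·(38.75 − 31)·(39 − 8) = 120.125.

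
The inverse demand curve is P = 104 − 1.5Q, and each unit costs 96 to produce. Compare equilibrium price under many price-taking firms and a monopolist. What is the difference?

Equilibrium price rises by 4

Under competition P = MC = 96, so Q = (104 − 96)/1.5 = 16/3.
Monopoly sets MR = MC: 104 − 3Q = 96 ⇒ Q = 8/3, P = 104 − 1.5·8/3 = 100.
Change in equilibrium price: 100 − 96 = 4.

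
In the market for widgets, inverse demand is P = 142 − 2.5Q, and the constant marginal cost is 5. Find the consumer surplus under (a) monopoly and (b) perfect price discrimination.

The monopolist equates marginal revenue to marginal cost: 142 − 5Q = 5, so Q = 27.4. From demand, P = 73.5.
CS = ½·(142 − 73.5)·27.4 = 938.45.
With perfect price discrimination, output is the efficient level Q = 54.8 (where demand meets MC), but every buyer pays their willingness to pay: CS = 0 and PS = total surplus.
CS = 0.

Monopoly: CS = 938.45; Perfect PD: CS = 0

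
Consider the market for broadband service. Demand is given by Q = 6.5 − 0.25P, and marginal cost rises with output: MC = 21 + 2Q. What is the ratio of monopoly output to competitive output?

Inverting demand: P = 26 − 4Q.
Monopoly sets MR = MC: 26 − 8Q = 21 + 2Q ⇒ Q = 0.5, P = 26 − 4·0.5 = 24.
Competitive equilibrium sets price equal to marginal cost: 26 − 4Q = 21 + 2Q, so Q = 5/6 and P = 68/3.
Ratio Q_m/Q_c = 0.5/(5/6) = 0.6.

Q_m/Q_c = 0.6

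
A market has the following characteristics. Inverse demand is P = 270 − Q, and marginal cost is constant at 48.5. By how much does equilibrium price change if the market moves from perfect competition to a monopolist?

Equilibrium price rises by 110.75

Competitive firms price at marginal cost: P = 48.5, giving Q = 221.5.
A monopolist chooses Q where MR = MC. MR = 270 − 2Q; setting this equal to 48.5 gives Q = 110.75 and P = 159.25.
Change in equilibrium price: 159.25 − 48.5 = 110.75.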